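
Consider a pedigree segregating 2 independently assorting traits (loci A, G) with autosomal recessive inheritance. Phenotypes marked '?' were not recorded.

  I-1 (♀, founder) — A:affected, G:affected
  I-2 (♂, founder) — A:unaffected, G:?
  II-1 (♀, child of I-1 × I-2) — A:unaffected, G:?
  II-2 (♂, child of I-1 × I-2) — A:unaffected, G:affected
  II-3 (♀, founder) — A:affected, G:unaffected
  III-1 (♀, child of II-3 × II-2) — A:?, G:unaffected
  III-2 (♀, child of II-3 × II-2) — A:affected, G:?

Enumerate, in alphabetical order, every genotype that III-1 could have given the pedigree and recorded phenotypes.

A/I-1 aff ·: aa
A/I-2 un ·: AA|Aa
A/II-1 un I-1×I-2: Aa
A/II-2 un I-1×I-2: Aa
A/II-3 aff ·: aa
A/III-1 ? II-3×II-2: Aa|aa
A/III-2 aff II-3×II-2: aa
⇒ A over [I-1,I-2,II-1,II-2,II-3,III-1,III-2]: 4 consistent
G/I-1 aff ·: gg
G/I-2 ? ·: Gg|gg
G/II-1 ? I-1×I-2: Gg|gg
G/II-2 aff I-1×I-2: gg
G/II-3 un ·: GG|Gg
G/III-1 un II-3×II-2: Gg
G/III-2 ? II-3×II-2: Gg|gg
⇒ G over [I-1,I-2,II-1,II-2,II-3,III-1,III-2]: 9 consistent

III-1 ∈ {Aa Gg, aa Gg}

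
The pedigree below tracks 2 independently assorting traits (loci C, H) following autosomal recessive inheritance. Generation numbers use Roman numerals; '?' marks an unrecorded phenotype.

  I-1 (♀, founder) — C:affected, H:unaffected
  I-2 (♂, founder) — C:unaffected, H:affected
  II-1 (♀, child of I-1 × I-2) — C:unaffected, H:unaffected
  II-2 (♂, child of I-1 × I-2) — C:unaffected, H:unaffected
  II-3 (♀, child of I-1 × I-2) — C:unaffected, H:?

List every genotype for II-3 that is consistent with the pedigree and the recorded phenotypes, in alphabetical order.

II-3 ∈ {Cc Hh, Cc hh}

C/I-1 aff ·: cc
C/I-2 un ·: CC|Cc
C/II-1 un I-1×I-2: Cc
C/II-2 un I-1×I-2: Cc
C/II-3 un I-1×I-2: Cc
⇒ C over [I-1,I-2,II-1,II-2,II-3]: 2 consistent
H/I-1 un ·: HH|Hh
H/I-2 aff ·: hh
H/II-1 un I-1×I-2: Hh
H/II-2 un I-1×I-2: Hh
H/II-3 ? I-1×I-2: Hh|hh
⇒ H over [I-1,I-2,II-1,II-2,II-3]: 3 consistent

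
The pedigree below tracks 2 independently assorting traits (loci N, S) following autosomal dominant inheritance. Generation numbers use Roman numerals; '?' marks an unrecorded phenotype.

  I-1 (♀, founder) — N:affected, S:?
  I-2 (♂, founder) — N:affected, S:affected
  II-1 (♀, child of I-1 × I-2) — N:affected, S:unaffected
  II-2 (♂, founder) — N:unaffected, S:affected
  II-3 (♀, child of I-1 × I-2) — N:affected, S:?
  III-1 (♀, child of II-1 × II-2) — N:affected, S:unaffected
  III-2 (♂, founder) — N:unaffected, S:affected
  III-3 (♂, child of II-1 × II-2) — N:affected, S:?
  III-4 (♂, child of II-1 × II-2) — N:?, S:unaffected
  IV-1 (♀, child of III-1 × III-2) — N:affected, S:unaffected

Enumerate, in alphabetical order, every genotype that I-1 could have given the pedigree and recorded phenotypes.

I-1 ∈ {NN Ss, NN ss, Nn Ss, Nn ss}

N/I-1 aff ·: Nn|NN
N/I-2 aff ·: Nn|NN
N/II-1 aff I-1×I-2: Nn|NN
N/II-2 un ·: nn
N/II-3 aff I-1×I-2: Nn|NN
N/III-1 aff II-1×II-2: Nn
N/III-2 un ·: nn
N/III-3 aff II-1×II-2: Nn
N/III-4 ? II-1×II-2: nn|Nn
N/IV-1 aff III-1×III-2: Nn
⇒ N over [I-1,I-2,II-1,II-2,II-3,III-1,III-2,III-3,III-4,IV-1]: 19 consistent
S/I-1 ? ·: ss|Ss
S/I-2 aff ·: Ss
S/II-1 un I-1×I-2: ss
S/II-2 aff ·: Ss
S/II-3 ? I-1×I-2: ss|Ss|SS
S/III-1 un II-1×II-2: ss
S/III-2 aff ·: Ss
S/III-3 ? II-1×II-2: ss|Ss
S/III-4 un II-1×II-2: ss
S/IV-1 un III-1×III-2: ss
⇒ S over [I-1,I-2,II-1,II-2,II-3,III-1,III-2,III-3,III-4,IV-1]: 10 consistent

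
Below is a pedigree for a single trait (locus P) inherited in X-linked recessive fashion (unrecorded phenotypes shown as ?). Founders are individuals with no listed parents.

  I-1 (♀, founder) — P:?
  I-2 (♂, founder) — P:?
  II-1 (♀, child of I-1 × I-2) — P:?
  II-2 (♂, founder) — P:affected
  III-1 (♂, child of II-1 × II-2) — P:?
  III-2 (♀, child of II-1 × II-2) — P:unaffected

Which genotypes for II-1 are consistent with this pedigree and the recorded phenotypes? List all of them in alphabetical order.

II-1 ∈ {X^PX^P, X^PX^p}

P/I-1 ? ·: X^PX^P|X^PX^p|X^pX^p
P/I-2 ? ·: X^PY|X^pY
P/II-1 ? I-1×I-2: X^PX^P|X^PX^p
P/II-2 aff ·: X^pY
P/III-1 ? II-1×II-2: X^PY|X^pY
P/III-2 un II-1×II-2: X^PX^p
⇒ P over [I-1,I-2,II-1,II-2,III-1,III-2]: 10 consistent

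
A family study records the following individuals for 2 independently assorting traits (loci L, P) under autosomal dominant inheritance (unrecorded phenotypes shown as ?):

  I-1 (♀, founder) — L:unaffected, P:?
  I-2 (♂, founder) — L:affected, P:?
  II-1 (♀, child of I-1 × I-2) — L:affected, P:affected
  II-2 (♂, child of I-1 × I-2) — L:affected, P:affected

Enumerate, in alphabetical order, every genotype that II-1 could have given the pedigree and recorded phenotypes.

L/I-1 un ·: ll
L/I-2 aff ·: Ll|LL
L/II-1 aff I-1×I-2: Ll
L/II-2 aff I-1×I-2: Ll
⇒ L over [I-1,I-2,II-1,II-2]: 2 consistent
P/I-1 ? ·: pp|Pp|PP
P/I-2 ? ·: pp|Pp|PP
P/II-1 aff I-1×I-2: Pp|PP
P/II-2 aff I-1×I-2: Pp|PP
⇒ P over [I-1,I-2,II-1,II-2]: 17 consistent

II-1 ∈ {Ll PP, Ll Pp}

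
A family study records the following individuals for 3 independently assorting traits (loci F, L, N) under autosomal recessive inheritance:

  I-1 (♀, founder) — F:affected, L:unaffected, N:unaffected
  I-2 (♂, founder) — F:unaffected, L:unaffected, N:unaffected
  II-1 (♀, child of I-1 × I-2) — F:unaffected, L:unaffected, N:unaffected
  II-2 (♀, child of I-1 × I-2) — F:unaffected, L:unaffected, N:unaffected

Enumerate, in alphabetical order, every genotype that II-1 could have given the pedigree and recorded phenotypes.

F/I-1 aff ·: ff
F/I-2 un ·: FF|Ff
F/II-1 un I-1×I-2: Ff
F/II-2 un I-1×I-2: Ff
⇒ F over [I-1,I-2,II-1,II-2]: 2 consistent
L/I-1 un ·: LL|Ll
L/I-2 un ·: LL|Ll
L/II-1 un I-1×I-2: LL|Ll
L/II-2 un I-1×I-2: LL|Ll
⇒ L over [I-1,I-2,II-1,II-2]: 13 consistent
N/I-1 un ·: NN|Nn
N/I-2 un ·: NN|Nn
N/II-1 un I-1×I-2: NN|Nn
N/II-2 un I-1×I-2: NN|Nn
⇒ N over [I-1,I-2,II-1,II-2]: 13 consistent

II-1 ∈ {Ff LL NN, Ff LL Nn, Ff Ll NN, Ff Ll Nn}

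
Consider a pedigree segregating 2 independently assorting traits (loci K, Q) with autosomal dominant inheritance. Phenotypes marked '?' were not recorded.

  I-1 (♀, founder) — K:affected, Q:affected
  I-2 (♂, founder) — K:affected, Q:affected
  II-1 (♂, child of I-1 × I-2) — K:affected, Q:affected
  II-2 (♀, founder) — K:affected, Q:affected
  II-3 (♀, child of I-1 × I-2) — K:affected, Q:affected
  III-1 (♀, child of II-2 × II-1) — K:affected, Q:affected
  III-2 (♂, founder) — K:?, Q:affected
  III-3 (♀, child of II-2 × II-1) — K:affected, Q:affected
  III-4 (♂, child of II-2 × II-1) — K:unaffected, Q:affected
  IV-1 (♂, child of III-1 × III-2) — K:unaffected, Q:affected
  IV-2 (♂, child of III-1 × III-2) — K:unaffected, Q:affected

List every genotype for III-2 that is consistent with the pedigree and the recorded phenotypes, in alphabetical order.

III-2 ∈ {Kk QQ, Kk Qq, kk QQ, kk Qq}

K/I-1 aff ·: Kk|KK
K/I-2 aff ·: Kk|KK
K/II-1 aff I-1×I-2: Kk
K/II-2 aff ·: Kk
K/II-3 aff I-1×I-2: Kk|KK
K/III-1 aff II-2×II-1: Kk
K/III-2 ? ·: kk|Kk
K/III-3 aff II-2×II-1: Kk|KK
K/III-4 un II-2×II-1: kk
K/IV-1 un III-1×III-2: kk
K/IV-2 un III-1×III-2: kk
⇒ K over [I-1,I-2,II-1,II-2,II-3,III-1,III-2,III-3,III-4,IV-1,IV-2]: 24 consistent
Q/I-1 aff ·: Qq|QQ
Q/I-2 aff ·: Qq|QQ
Q/II-1 aff I-1×I-2: Qq|QQ
Q/II-2 aff ·: Qq|QQ
Q/II-3 aff I-1×I-2: Qq|QQ
Q/III-1 aff II-2×II-1: Qq|QQ
Q/III-2 aff ·: Qq|QQ
Q/III-3 aff II-2×II-1: Qq|QQ
Q/III-4 aff II-2×II-1: Qq|QQ
Q/IV-1 aff III-1×III-2: Qq|QQ
Q/IV-2 aff III-1×III-2: Qq|QQ
⇒ Q over [I-1,I-2,II-1,II-2,II-3,III-1,III-2,III-3,III-4,IV-1,IV-2]: 1023 consistent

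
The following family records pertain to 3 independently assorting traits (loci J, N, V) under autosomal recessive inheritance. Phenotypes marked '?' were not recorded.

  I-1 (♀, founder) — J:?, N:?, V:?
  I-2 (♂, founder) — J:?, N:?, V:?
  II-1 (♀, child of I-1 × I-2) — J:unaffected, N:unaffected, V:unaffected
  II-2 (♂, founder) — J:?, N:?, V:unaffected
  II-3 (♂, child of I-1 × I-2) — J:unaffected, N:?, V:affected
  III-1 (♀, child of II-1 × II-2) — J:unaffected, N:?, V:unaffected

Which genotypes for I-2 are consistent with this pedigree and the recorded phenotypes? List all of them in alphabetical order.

J/I-1 ? ·: JJ|Jj|jj
J/I-2 ? ·: JJ|Jj|jj
J/II-1 un I-1×I-2: JJ|Jj
J/II-2 ? ·: JJ|Jj|jj
J/II-3 un I-1×I-2: JJ|Jj
J/III-1 un II-1×II-2: JJ|Jj
⇒ J over [I-1,I-2,II-1,II-2,II-3,III-1]: 78 consistent
N/I-1 ? ·: NN|Nn|nn
N/I-2 ? ·: NN|Nn|nn
N/II-1 un I-1×I-2: NN|Nn
N/II-2 ? ·: NN|Nn|nn
N/II-3 ? I-1×I-2: NN|Nn|nn
N/III-1 ? II-1×II-2: NN|Nn|nn
⇒ N over [I-1,I-2,II-1,II-2,II-3,III-1]: 123 consistent
V/I-1 ? ·: Vv|vv
V/I-2 ? ·: Vv|vv
V/II-1 un I-1×I-2: VV|Vv
V/II-2 un ·: VV|Vv
V/II-3 aff I-1×I-2: vv
V/III-1 un II-1×II-2: VV|Vv
⇒ V over [I-1,I-2,II-1,II-2,II-3,III-1]: 15 consistent

I-2 ∈ {JJ NN Vv, JJ NN vv, JJ Nn Vv, JJ Nn vv, JJ nn Vv, JJ nn vv, Jj NN Vv, Jj NN vv, Jj Nn Vv, Jj Nn vv, Jj nn Vv, Jj nn vv, jj NN Vv, jj NN vv, jj Nn Vv, jj Nn vv, jj nn Vv, jj nn vv}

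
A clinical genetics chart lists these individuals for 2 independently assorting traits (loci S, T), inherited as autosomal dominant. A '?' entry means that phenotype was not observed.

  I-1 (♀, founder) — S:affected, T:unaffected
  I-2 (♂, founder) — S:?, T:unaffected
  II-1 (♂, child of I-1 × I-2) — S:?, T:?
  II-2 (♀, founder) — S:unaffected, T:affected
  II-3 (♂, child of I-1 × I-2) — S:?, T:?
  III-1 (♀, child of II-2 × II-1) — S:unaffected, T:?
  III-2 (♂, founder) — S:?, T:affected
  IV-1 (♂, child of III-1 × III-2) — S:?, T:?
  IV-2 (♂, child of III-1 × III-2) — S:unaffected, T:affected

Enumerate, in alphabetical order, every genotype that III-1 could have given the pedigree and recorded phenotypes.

III-1 ∈ {ss Tt, ss tt}

S/I-1 aff ·: Ss|SS
S/I-2 ? ·: ss|Ss|SS
S/II-1 ? I-1×I-2: ss|Ss
S/II-2 un ·: ss
S/II-3 ? I-1×I-2: ss|Ss|SS
S/III-1 un II-2×II-1: ss
S/III-2 ? ·: ss|Ss
S/IV-1 ? III-1×III-2: ss|Ss
S/IV-2 un III-1×III-2: ss
⇒ S over [I-1,I-2,II-1,II-2,II-3,III-1,III-2,IV-1,IV-2]: 45 consistent
T/I-1 un ·: tt
T/I-2 un ·: tt
T/II-1 ? I-1×I-2: tt
T/II-2 aff ·: Tt|TT
T/II-3 ? I-1×I-2: tt
T/III-1 ? II-2×II-1: tt|Tt
T/III-2 aff ·: Tt|TT
T/IV-1 ? III-1×III-2: tt|Tt|TT
T/IV-2 aff III-1×III-2: Tt|TT
⇒ T over [I-1,I-2,II-1,II-2,II-3,III-1,III-2,IV-1,IV-2]: 23 consistent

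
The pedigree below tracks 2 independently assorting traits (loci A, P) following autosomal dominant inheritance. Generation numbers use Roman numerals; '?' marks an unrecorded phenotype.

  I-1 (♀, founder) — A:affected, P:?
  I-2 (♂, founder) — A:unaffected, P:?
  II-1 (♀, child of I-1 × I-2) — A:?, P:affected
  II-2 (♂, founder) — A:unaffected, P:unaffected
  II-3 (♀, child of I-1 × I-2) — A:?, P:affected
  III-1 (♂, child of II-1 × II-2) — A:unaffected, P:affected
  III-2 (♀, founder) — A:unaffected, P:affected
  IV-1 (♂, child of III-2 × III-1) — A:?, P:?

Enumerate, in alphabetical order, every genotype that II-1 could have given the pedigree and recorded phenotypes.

II-1 ∈ {Aa PP, Aa Pp, aa PP, aa Pp}

A/I-1 aff ·: Aa|AA
A/I-2 un ·: aa
A/II-1 ? I-1×I-2: aa|Aa
A/II-2 un ·: aa
A/II-3 ? I-1×I-2: aa|Aa
A/III-1 un II-1×II-2: aa
A/III-2 un ·: aa
A/IV-1 ? III-2×III-1: aa
⇒ A over [I-1,I-2,II-1,II-2,II-3,III-1,III-2,IV-1]: 5 consistent
P/I-1 ? ·: pp|Pp|PP
P/I-2 ? ·: pp|Pp|PP
P/II-1 aff I-1×I-2: Pp|PP
P/II-2 un ·: pp
P/II-3 aff I-1×I-2: Pp|PP
P/III-1 aff II-1×II-2: Pp
P/III-2 aff ·: Pp|PP
P/IV-1 ? III-2×III-1: pp|Pp|PP
⇒ P over [I-1,I-2,II-1,II-2,II-3,III-1,III-2,IV-1]: 85 consistent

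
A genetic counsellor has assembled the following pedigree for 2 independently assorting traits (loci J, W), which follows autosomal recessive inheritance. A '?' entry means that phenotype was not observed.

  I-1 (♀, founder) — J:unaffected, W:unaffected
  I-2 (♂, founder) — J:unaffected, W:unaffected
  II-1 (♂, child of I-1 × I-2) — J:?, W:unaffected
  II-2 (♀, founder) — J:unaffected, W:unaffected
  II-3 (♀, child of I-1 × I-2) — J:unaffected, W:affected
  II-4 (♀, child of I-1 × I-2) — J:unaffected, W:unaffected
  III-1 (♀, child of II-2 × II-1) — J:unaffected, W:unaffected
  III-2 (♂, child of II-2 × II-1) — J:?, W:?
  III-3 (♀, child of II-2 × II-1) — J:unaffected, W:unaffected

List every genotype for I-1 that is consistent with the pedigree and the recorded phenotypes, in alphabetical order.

I-1 ∈ {JJ Ww, Jj Ww}

J/I-1 un ·: JJ|Jj
J/I-2 un ·: JJ|Jj
J/II-1 ? I-1×I-2: JJ|Jj|jj
J/II-2 un ·: JJ|Jj
J/II-3 un I-1×I-2: JJ|Jj
J/II-4 un I-1×I-2: JJ|Jj
J/III-1 un II-2×II-1: JJ|Jj
J/III-2 ? II-2×II-1: JJ|Jj|jj
J/III-3 un II-2×II-1: JJ|Jj
⇒ J over [I-1,I-2,II-1,II-2,II-3,II-4,III-1,III-2,III-3]: 369 consistent
W/I-1 un ·: Ww
W/I-2 un ·: Ww
W/II-1 un I-1×I-2: WW|Ww
W/II-2 un ·: WW|Ww
W/II-3 aff I-1×I-2: ww
W/II-4 un I-1×I-2: WW|Ww
W/III-1 un II-2×II-1: WW|Ww
W/III-2 ? II-2×II-1: WW|Ww|ww
W/III-3 un II-2×II-1: WW|Ww
⇒ W over [I-1,I-2,II-1,II-2,II-3,II-4,III-1,III-2,III-3]: 58 consistent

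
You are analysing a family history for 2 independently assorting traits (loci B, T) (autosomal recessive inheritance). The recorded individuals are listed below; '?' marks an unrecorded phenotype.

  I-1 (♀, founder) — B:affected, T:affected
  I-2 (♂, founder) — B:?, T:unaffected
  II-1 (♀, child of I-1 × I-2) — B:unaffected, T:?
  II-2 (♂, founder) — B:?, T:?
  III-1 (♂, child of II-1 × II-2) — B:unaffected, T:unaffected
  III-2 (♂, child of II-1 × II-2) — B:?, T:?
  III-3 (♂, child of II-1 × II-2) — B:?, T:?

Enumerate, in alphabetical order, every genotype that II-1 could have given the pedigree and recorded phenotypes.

II-1 ∈ {Bb Tt, Bb tt}

B/I-1 aff ·: bb
B/I-2 ? ·: BB|Bb
B/II-1 un I-1×I-2: Bb
B/II-2 ? ·: BB|Bb|bb
B/III-1 un II-1×II-2: BB|Bb
B/III-2 ? II-1×II-2: BB|Bb|bb
B/III-3 ? II-1×II-2: BB|Bb|bb
⇒ B over [I-1,I-2,II-1,II-2,III-1,III-2,III-3]: 60 consistent
T/I-1 aff ·: tt
T/I-2 un ·: TT|Tt
T/II-1 ? I-1×I-2: Tt|tt
T/II-2 ? ·: TT|Tt|tt
T/III-1 un II-1×II-2: TT|Tt
T/III-2 ? II-1×II-2: TT|Tt|tt
T/III-3 ? II-1×II-2: TT|Tt|tt
⇒ T over [I-1,I-2,II-1,II-2,III-1,III-2,III-3]: 65 consistent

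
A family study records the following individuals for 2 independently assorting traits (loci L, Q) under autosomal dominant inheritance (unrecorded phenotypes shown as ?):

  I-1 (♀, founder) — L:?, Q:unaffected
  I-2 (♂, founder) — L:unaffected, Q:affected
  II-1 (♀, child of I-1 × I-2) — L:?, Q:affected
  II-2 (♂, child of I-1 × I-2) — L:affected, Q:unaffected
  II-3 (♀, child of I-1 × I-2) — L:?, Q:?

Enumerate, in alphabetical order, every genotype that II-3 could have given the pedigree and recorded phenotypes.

L/I-1 ? ·: Ll|LL
L/I-2 un ·: ll
L/II-1 ? I-1×I-2: ll|Ll
L/II-2 aff I-1×I-2: Ll
L/II-3 ? I-1×I-2: ll|Ll
⇒ L over [I-1,I-2,II-1,II-2,II-3]: 5 consistent
Q/I-1 un ·: qq
Q/I-2 aff ·: Qq
Q/II-1 aff I-1×I-2: Qq
Q/II-2 un I-1×I-2: qq
Q/II-3 ? I-1×I-2: qq|Qq
⇒ Q over [I-1,I-2,II-1,II-2,II-3]: 2 consistent

II-3 ∈ {Ll Qq, Ll qq, ll Qq, ll qq}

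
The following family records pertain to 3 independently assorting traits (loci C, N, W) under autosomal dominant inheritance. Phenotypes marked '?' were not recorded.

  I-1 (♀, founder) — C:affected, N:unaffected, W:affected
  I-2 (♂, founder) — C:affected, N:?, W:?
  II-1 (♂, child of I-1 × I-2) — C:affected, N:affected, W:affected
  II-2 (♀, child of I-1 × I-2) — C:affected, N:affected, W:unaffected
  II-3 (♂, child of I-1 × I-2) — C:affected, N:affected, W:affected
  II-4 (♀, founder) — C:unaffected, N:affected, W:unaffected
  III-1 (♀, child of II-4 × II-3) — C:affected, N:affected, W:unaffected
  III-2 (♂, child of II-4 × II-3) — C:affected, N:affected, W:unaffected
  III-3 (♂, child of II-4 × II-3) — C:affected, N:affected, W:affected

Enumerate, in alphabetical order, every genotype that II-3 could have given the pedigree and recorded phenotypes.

II-3 ∈ {CC Nn Ww, Cc Nn Ww}

C/I-1 aff ·: Cc|CC
C/I-2 aff ·: Cc|CC
C/II-1 aff I-1×I-2: Cc|CC
C/II-2 aff I-1×I-2: Cc|CC
C/II-3 aff I-1×I-2: Cc|CC
C/II-4 un ·: cc
C/III-1 aff II-4×II-3: Cc
C/III-2 aff II-4×II-3: Cc
C/III-3 aff II-4×II-3: Cc
⇒ C over [I-1,I-2,II-1,II-2,II-3,II-4,III-1,III-2,III-3]: 25 consistent
N/I-1 un ·: nn
N/I-2 ? ·: Nn|NN
N/II-1 aff I-1×I-2: Nn
N/II-2 aff I-1×I-2: Nn
N/II-3 aff I-1×I-2: Nn
N/II-4 aff ·: Nn|NN
N/III-1 aff II-4×II-3: Nn|NN
N/III-2 aff II-4×II-3: Nn|NN
N/III-3 aff II-4×II-3: Nn|NN
⇒ N over [I-1,I-2,II-1,II-2,II-3,II-4,III-1,III-2,III-3]: 32 consistent
W/I-1 aff ·: Ww
W/I-2 ? ·: ww|Ww
W/II-1 aff I-1×I-2: Ww|WW
W/II-2 un I-1×I-2: ww
W/II-3 aff I-1×I-2: Ww
W/II-4 un ·: ww
W/III-1 un II-4×II-3: ww
W/III-2 un II-4×II-3: ww
W/III-3 aff II-4×II-3: Ww
⇒ W over [I-1,I-2,II-1,II-2,II-3,II-4,III-1,III-2,III-3]: 3 consistent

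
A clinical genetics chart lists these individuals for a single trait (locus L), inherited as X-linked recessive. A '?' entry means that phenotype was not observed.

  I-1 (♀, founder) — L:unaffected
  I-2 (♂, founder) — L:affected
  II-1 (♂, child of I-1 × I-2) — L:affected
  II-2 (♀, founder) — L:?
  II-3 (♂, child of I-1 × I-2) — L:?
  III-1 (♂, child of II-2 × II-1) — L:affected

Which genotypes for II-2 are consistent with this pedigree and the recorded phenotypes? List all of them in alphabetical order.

II-2 ∈ {X^LX^l, X^lX^l}

L/I-1 un ·: X^LX^l
L/I-2 aff ·: X^lY
L/II-1 aff I-1×I-2: X^lY
L/II-2 ? ·: X^LX^l|X^lX^l
L/II-3 ? I-1×I-2: X^LY|X^lY
L/III-1 aff II-2×II-1: X^lY
⇒ L over [I-1,I-2,II-1,II-2,II-3,III-1]: 4 consistent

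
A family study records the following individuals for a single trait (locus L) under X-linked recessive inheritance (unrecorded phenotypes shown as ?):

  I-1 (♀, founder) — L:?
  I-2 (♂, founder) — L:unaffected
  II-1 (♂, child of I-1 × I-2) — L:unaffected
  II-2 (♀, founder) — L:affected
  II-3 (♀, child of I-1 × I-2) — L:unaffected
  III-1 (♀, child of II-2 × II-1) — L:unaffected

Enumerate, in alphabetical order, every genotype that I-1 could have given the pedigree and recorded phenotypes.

L/I-1 ? ·: X^LX^L|X^LX^l
L/I-2 un ·: X^LY
L/II-1 un I-1×I-2: X^LY
L/II-2 aff ·: X^lX^l
L/II-3 un I-1×I-2: X^LX^L|X^LX^l
L/III-1 un II-2×II-1: X^LX^l
⇒ L over [I-1,I-2,II-1,II-2,II-3,III-1]: 3 consistent

I-1 ∈ {X^LX^L, X^LX^l}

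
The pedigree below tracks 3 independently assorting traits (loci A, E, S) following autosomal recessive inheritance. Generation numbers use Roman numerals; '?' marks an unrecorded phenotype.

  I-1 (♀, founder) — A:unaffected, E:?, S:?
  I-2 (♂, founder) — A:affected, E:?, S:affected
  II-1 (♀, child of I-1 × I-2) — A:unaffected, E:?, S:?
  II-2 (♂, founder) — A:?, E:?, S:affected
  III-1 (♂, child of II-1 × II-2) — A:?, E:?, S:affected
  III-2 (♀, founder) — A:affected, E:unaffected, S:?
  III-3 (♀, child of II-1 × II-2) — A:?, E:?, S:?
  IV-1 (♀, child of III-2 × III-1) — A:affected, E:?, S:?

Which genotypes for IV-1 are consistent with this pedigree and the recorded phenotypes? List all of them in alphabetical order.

IV-1 ∈ {aa EE Ss, aa EE ss, aa Ee Ss, aa Ee ss, aa ee Ss, aa ee ss}

A/I-1 un ·: AA|Aa
A/I-2 aff ·: aa
A/II-1 un I-1×I-2: Aa
A/II-2 ? ·: AA|Aa|aa
A/III-1 ? II-1×II-2: Aa|aa
A/III-2 aff ·: aa
A/III-3 ? II-1×II-2: AA|Aa|aa
A/IV-1 aff III-2×III-1: aa
⇒ A over [I-1,I-2,II-1,II-2,III-1,III-2,III-3,IV-1]: 24 consistent
E/I-1 ? ·: EE|Ee|ee
E/I-2 ? ·: EE|Ee|ee
E/II-1 ? I-1×I-2: EE|Ee|ee
E/II-2 ? ·: EE|Ee|ee
E/III-1 ? II-1×II-2: EE|Ee|ee
E/III-2 un ·: EE|Ee
E/III-3 ? II-1×II-2: EE|Ee|ee
E/IV-1 ? III-2×III-1: EE|Ee|ee
⇒ E over [I-1,I-2,II-1,II-2,III-1,III-2,III-3,IV-1]: 647 consistent
S/I-1 ? ·: SS|Ss|ss
S/I-2 aff ·: ss
S/II-1 ? I-1×I-2: Ss|ss
S/II-2 aff ·: ss
S/III-1 aff II-1×II-2: ss
S/III-2 ? ·: SS|Ss|ss
S/III-3 ? II-1×II-2: Ss|ss
S/IV-1 ? III-2×III-1: Ss|ss
⇒ S over [I-1,I-2,II-1,II-2,III-1,III-2,III-3,IV-1]: 24 consistent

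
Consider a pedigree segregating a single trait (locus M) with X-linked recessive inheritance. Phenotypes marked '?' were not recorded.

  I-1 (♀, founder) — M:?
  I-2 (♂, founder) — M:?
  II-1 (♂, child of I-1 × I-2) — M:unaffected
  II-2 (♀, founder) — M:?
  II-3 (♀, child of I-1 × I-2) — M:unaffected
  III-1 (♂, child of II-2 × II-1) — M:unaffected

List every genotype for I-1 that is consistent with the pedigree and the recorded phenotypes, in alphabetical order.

I-1 ∈ {X^MX^M, X^MX^m}

M/I-1 ? ·: X^MX^M|X^MX^m
M/I-2 ? ·: X^MY|X^mY
M/II-1 un I-1×I-2: X^MY
M/II-2 ? ·: X^MX^M|X^MX^m
M/II-3 un I-1×I-2: X^MX^M|X^MX^m
M/III-1 un II-2×II-1: X^MY
⇒ M over [I-1,I-2,II-1,II-2,II-3,III-1]: 10 consistent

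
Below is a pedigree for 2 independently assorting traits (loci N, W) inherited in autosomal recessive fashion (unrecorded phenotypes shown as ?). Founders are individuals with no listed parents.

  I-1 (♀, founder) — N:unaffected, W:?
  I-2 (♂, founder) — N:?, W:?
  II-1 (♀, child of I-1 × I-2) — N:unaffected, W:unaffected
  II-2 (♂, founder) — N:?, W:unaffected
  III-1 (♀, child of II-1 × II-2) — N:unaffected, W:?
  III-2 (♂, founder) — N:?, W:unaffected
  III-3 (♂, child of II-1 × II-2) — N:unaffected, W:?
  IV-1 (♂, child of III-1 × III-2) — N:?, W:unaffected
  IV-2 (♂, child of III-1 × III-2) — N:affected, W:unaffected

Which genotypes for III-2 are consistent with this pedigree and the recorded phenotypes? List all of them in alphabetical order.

III-2 ∈ {Nn WW, Nn Ww, nn WW, nn Ww}

N/I-1 un ·: NN|Nn
N/I-2 ? ·: NN|Nn|nn
N/II-1 un I-1×I-2: NN|Nn
N/II-2 ? ·: NN|Nn|nn
N/III-1 un II-1×II-2: Nn
N/III-2 ? ·: Nn|nn
N/III-3 un II-1×II-2: NN|Nn
N/IV-1 ? III-1×III-2: NN|Nn|nn
N/IV-2 aff III-1×III-2: nn
⇒ N over [I-1,I-2,II-1,II-2,III-1,III-2,III-3,IV-1,IV-2]: 185 consistent
W/I-1 ? ·: WW|Ww|ww
W/I-2 ? ·: WW|Ww|ww
W/II-1 un I-1×I-2: WW|Ww
W/II-2 un ·: WW|Ww
W/III-1 ? II-1×II-2: WW|Ww|ww
W/III-2 un ·: WW|Ww
W/III-3 ? II-1×II-2: WW|Ww|ww
W/IV-1 un III-1×III-2: WW|Ww
W/IV-2 un III-1×III-2: WW|Ww
⇒ W over [I-1,I-2,II-1,II-2,III-1,III-2,III-3,IV-1,IV-2]: 621 consistent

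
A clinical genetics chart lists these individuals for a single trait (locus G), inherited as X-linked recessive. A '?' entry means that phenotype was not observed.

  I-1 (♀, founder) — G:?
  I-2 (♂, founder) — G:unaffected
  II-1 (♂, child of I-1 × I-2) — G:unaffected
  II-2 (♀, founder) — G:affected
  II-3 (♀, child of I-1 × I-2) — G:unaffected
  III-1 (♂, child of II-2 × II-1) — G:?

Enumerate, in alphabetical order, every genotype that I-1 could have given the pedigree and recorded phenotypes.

I-1 ∈ {X^GX^G, X^GX^g}

G/I-1 ? ·: X^GX^G|X^GX^g
G/I-2 un ·: X^GY
G/II-1 un I-1×I-2: X^GY
G/II-2 aff ·: X^gX^g
G/II-3 un I-1×I-2: X^GX^G|X^GX^g
G/III-1 ? II-2×II-1: X^gY
⇒ G over [I-1,I-2,II-1,II-2,II-3,III-1]: 3 consistent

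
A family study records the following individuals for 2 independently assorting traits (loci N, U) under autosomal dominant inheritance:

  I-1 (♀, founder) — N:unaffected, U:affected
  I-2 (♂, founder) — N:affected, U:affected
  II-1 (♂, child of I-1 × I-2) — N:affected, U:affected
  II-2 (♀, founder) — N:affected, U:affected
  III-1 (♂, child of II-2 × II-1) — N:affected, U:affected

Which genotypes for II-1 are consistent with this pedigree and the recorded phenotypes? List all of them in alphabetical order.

II-1 ∈ {Nn UU, Nn Uu}

N/I-1 un ·: nn
N/I-2 aff ·: Nn|NN
N/II-1 aff I-1×I-2: Nn
N/II-2 aff ·: Nn|NN
N/III-1 aff II-2×II-1: Nn|NN
⇒ N over [I-1,I-2,II-1,II-2,III-1]: 8 consistent
U/I-1 aff ·: Uu|UU
U/I-2 aff ·: Uu|UU
U/II-1 aff I-1×I-2: Uu|UU
U/II-2 aff ·: Uu|UU
U/III-1 aff II-2×II-1: Uu|UU
⇒ U over [I-1,I-2,II-1,II-2,III-1]: 24 consistent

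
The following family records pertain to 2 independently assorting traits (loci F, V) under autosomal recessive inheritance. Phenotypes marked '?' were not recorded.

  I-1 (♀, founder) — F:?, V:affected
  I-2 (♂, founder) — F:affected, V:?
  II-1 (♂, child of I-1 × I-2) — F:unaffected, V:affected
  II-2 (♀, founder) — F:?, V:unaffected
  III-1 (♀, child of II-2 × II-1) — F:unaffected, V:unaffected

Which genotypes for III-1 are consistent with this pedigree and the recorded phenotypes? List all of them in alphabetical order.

III-1 ∈ {FF Vv, Ff Vv}

F/I-1 ? ·: FF|Ff
F/I-2 aff ·: ff
F/II-1 un I-1×I-2: Ff
F/II-2 ? ·: FF|Ff|ff
F/III-1 un II-2×II-1: FF|Ff
⇒ F over [I-1,I-2,II-1,II-2,III-1]: 10 consistent
V/I-1 aff ·: vv
V/I-2 ? ·: Vv|vv
V/II-1 aff I-1×I-2: vv
V/II-2 un ·: VV|Vv
V/III-1 un II-2×II-1: Vv
⇒ V over [I-1,I-2,II-1,II-2,III-1]: 4 consistent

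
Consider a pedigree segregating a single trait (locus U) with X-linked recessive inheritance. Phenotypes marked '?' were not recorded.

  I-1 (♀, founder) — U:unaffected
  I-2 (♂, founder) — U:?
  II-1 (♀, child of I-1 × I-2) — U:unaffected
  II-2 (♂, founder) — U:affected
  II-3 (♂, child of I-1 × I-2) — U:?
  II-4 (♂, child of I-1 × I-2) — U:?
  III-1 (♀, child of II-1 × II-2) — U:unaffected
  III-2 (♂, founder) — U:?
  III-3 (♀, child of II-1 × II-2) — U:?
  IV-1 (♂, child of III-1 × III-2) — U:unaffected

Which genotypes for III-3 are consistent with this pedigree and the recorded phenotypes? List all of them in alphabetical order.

U/I-1 un ·: X^UX^U|X^UX^u
U/I-2 ? ·: X^UY|X^uY
U/II-1 un I-1×I-2: X^UX^U|X^UX^u
U/II-2 aff ·: X^uY
U/II-3 ? I-1×I-2: X^UY|X^uY
U/II-4 ? I-1×I-2: X^UY|X^uY
U/III-1 un II-1×II-2: X^UX^u
U/III-2 ? ·: X^UY|X^uY
U/III-3 ? II-1×II-2: X^UX^u|X^uX^u
U/IV-1 un III-1×III-2: X^UY
⇒ U over [I-1,I-2,II-1,II-2,II-3,II-4,III-1,III-2,III-3,IV-1]: 46 consistent

III-3 ∈ {X^UX^u, X^uX^u}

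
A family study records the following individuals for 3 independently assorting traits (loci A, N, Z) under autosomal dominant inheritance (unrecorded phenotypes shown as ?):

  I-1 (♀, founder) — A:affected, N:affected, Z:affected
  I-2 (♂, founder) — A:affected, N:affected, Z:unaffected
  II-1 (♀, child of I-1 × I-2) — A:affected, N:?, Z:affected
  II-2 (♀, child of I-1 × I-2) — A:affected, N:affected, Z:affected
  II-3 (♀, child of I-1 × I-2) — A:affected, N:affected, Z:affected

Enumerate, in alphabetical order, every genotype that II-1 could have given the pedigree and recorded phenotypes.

II-1 ∈ {AA NN Zz, AA Nn Zz, AA nn Zz, Aa NN Zz, Aa Nn Zz, Aa nn Zz}

A/I-1 aff ·: Aa|AA
A/I-2 aff ·: Aa|AA
A/II-1 aff I-1×I-2: Aa|AA
A/II-2 aff I-1×I-2: Aa|AA
A/II-3 aff I-1×I-2: Aa|AA
⇒ A over [I-1,I-2,II-1,II-2,II-3]: 25 consistent
N/I-1 aff ·: Nn|NN
N/I-2 aff ·: Nn|NN
N/II-1 ? I-1×I-2: nn|Nn|NN
N/II-2 aff I-1×I-2: Nn|NN
N/II-3 aff I-1×I-2: Nn|NN
⇒ N over [I-1,I-2,II-1,II-2,II-3]: 29 consistent
Z/I-1 aff ·: Zz|ZZ
Z/I-2 un ·: zz
Z/II-1 aff I-1×I-2: Zz
Z/II-2 aff I-1×I-2: Zz
Z/II-3 aff I-1×I-2: Zz
⇒ Z over [I-1,I-2,II-1,II-2,II-3]: 2 consistent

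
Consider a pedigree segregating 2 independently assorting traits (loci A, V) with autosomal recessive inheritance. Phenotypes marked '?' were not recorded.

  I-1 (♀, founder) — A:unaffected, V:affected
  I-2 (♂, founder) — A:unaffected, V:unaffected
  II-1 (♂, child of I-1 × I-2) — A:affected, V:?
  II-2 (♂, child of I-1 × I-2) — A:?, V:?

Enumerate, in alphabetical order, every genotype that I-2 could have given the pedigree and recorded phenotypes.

I-2 ∈ {Aa VV, Aa Vv}

A/I-1 un ·: Aa
A/I-2 un ·: Aa
A/II-1 aff I-1×I-2: aa
A/II-2 ? I-1×I-2: AA|Aa|aa
⇒ A over [I-1,I-2,II-1,II-2]: 3 consistent
V/I-1 aff ·: vv
V/I-2 un ·: VV|Vv
V/II-1 ? I-1×I-2: Vv|vv
V/II-2 ? I-1×I-2: Vv|vv
⇒ V over [I-1,I-2,II-1,II-2]: 5 consistent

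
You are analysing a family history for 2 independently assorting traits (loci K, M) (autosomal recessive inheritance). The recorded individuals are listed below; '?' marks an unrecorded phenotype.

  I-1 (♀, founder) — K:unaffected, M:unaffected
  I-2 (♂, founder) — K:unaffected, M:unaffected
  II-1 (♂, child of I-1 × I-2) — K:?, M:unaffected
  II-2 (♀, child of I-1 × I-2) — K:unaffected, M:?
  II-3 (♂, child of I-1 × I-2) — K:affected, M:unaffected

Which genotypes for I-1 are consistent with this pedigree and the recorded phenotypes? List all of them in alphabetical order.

I-1 ∈ {Kk MM, Kk Mm}

K/I-1 un ·: Kk
K/I-2 un ·: Kk
K/II-1 ? I-1×I-2: KK|Kk|kk
K/II-2 un I-1×I-2: KK|Kk
K/II-3 aff I-1×I-2: kk
⇒ K over [I-1,I-2,II-1,II-2,II-3]: 6 consistent
M/I-1 un ·: MM|Mm
M/I-2 un ·: MM|Mm
M/II-1 un I-1×I-2: MM|Mm
M/II-2 ? I-1×I-2: MM|Mm|mm
M/II-3 un I-1×I-2: MM|Mm
⇒ M over [I-1,I-2,II-1,II-2,II-3]: 29 consistent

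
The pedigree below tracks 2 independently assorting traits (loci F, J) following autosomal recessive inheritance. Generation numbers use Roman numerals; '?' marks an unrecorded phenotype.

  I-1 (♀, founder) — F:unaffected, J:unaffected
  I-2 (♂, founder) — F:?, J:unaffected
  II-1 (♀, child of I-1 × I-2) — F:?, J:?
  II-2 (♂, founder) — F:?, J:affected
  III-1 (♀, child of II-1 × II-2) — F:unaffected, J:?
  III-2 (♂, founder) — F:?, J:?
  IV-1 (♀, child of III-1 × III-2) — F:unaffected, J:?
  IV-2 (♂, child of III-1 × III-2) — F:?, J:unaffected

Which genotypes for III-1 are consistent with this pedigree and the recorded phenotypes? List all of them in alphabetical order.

III-1 ∈ {FF Jj, FF jj, Ff Jj, Ff jj}

F/I-1 un ·: FF|Ff
F/I-2 ? ·: FF|Ff|ff
F/II-1 ? I-1×I-2: FF|Ff|ff
F/II-2 ? ·: FF|Ff|ff
F/III-1 un II-1×II-2: FF|Ff
F/III-2 ? ·: FF|Ff|ff
F/IV-1 un III-1×III-2: FF|Ff
F/IV-2 ? III-1×III-2: FF|Ff|ff
⇒ F over [I-1,I-2,II-1,II-2,III-1,III-2,IV-1,IV-2]: 432 consistent
J/I-1 un ·: JJ|Jj
J/I-2 un ·: JJ|Jj
J/II-1 ? I-1×I-2: JJ|Jj|jj
J/II-2 aff ·: jj
J/III-1 ? II-1×II-2: Jj|jj
J/III-2 ? ·: JJ|Jj|jj
J/IV-1 ? III-1×III-2: JJ|Jj|jj
J/IV-2 un III-1×III-2: JJ|Jj
⇒ J over [I-1,I-2,II-1,II-2,III-1,III-2,IV-1,IV-2]: 96 consistent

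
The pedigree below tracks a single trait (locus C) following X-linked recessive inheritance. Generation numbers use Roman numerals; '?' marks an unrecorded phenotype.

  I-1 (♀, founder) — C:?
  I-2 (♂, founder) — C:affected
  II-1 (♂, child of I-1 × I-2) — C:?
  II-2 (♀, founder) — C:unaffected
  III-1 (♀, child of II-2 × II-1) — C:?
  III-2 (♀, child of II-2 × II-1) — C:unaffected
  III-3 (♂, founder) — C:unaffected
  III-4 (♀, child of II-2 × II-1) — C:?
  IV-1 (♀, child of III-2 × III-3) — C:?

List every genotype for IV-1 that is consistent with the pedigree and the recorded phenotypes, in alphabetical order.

IV-1 ∈ {X^CX^C, X^CX^c}

C/I-1 ? ·: X^CX^C|X^CX^c|X^cX^c
C/I-2 aff ·: X^cY
C/II-1 ? I-1×I-2: X^CY|X^cY
C/II-2 un ·: X^CX^C|X^CX^c
C/III-1 ? II-2×II-1: X^CX^C|X^CX^c|X^cX^c
C/III-2 un II-2×II-1: X^CX^C|X^CX^c
C/III-3 un ·: X^CY
C/III-4 ? II-2×II-1: X^CX^C|X^CX^c|X^cX^c
C/IV-1 ? III-2×III-3: X^CX^C|X^CX^c
⇒ C over [I-1,I-2,II-1,II-2,III-1,III-2,III-3,III-4,IV-1]: 46 consistent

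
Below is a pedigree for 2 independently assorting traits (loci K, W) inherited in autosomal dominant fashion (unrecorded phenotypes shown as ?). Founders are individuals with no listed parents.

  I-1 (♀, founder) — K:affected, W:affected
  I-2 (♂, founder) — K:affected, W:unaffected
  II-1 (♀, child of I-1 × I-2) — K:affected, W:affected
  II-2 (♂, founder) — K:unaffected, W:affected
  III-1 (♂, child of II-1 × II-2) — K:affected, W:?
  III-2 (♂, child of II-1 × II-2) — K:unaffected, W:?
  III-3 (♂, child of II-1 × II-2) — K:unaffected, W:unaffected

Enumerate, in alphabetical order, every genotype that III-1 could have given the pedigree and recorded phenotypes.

K/I-1 aff ·: Kk|KK
K/I-2 aff ·: Kk|KK
K/II-1 aff I-1×I-2: Kk
K/II-2 un ·: kk
K/III-1 aff II-1×II-2: Kk
K/III-2 un II-1×II-2: kk
K/III-3 un II-1×II-2: kk
⇒ K over [I-1,I-2,II-1,II-2,III-1,III-2,III-3]: 3 consistent
W/I-1 aff ·: Ww|WW
W/I-2 un ·: ww
W/II-1 aff I-1×I-2: Ww
W/II-2 aff ·: Ww
W/III-1 ? II-1×II-2: ww|Ww|WW
W/III-2 ? II-1×II-2: ww|Ww|WW
W/III-3 un II-1×II-2: ww
⇒ W over [I-1,I-2,II-1,II-2,III-1,III-2,III-3]: 18 consistent

III-1 ∈ {Kk WW, Kk Ww, Kk ww}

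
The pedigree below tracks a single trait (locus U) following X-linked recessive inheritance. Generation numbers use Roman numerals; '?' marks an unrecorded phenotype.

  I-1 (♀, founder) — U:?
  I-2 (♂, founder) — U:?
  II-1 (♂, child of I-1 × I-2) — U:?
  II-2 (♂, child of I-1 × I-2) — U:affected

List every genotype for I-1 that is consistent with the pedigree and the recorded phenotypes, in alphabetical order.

I-1 ∈ {X^UX^u, X^uX^u}

U/I-1 ? ·: X^UX^u|X^uX^u
U/I-2 ? ·: X^UY|X^uY
U/II-1 ? I-1×I-2: X^UY|X^uY
U/II-2 aff I-1×I-2: X^uY
⇒ U over [I-1,I-2,II-1,II-2]: 6 consistent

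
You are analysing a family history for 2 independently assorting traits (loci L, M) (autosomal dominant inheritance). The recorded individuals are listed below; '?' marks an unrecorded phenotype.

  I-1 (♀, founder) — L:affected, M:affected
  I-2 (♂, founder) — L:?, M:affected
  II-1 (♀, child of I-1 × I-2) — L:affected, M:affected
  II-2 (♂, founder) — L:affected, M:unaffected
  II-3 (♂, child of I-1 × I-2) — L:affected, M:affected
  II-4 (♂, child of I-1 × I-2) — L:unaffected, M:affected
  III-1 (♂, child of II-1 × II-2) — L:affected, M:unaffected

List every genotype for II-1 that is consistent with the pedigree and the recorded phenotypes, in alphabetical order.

L/I-1 aff ·: Ll
L/I-2 ? ·: ll|Ll
L/II-1 aff I-1×I-2: Ll|LL
L/II-2 aff ·: Ll|LL
L/II-3 aff I-1×I-2: Ll|LL
L/II-4 un I-1×I-2: ll
L/III-1 aff II-1×II-2: Ll|LL
⇒ L over [I-1,I-2,II-1,II-2,II-3,II-4,III-1]: 18 consistent
M/I-1 aff ·: Mm|MM
M/I-2 aff ·: Mm|MM
M/II-1 aff I-1×I-2: Mm
M/II-2 un ·: mm
M/II-3 aff I-1×I-2: Mm|MM
M/II-4 aff I-1×I-2: Mm|MM
M/III-1 un II-1×II-2: mm
⇒ M over [I-1,I-2,II-1,II-2,II-3,II-4,III-1]: 12 consistent

II-1 ∈ {LL Mm, Ll Mm}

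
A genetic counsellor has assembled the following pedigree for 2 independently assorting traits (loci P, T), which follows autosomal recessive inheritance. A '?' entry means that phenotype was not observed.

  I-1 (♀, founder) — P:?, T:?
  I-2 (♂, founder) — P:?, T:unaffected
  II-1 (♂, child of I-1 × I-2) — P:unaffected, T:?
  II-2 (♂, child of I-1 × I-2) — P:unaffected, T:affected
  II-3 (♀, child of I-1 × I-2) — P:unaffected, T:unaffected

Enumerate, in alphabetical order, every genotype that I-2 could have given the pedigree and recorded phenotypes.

P/I-1 ? ·: PP|Pp|pp
P/I-2 ? ·: PP|Pp|pp
P/II-1 un I-1×I-2: PP|Pp
P/II-2 un I-1×I-2: PP|Pp
P/II-3 un I-1×I-2: PP|Pp
⇒ P over [I-1,I-2,II-1,II-2,II-3]: 29 consistent
T/I-1 ? ·: Tt|tt
T/I-2 un ·: Tt
T/II-1 ? I-1×I-2: TT|Tt|tt
T/II-2 aff I-1×I-2: tt
T/II-3 un I-1×I-2: TT|Tt
⇒ T over [I-1,I-2,II-1,II-2,II-3]: 8 consistent

I-2 ∈ {PP Tt, Pp Tt, pp Tt}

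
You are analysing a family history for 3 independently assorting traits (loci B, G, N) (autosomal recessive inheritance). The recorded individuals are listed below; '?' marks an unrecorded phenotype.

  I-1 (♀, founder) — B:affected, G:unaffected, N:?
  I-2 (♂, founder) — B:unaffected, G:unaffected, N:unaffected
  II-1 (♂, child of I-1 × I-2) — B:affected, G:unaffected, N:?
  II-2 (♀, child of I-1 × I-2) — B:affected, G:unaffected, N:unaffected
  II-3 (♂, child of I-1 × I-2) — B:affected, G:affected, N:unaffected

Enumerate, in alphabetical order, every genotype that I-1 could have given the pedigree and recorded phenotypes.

I-1 ∈ {bb Gg NN, bb Gg Nn, bb Gg nn}

B/I-1 aff ·: bb
B/I-2 un ·: Bb
B/II-1 aff I-1×I-2: bb
B/II-2 aff I-1×I-2: bb
B/II-3 aff I-1×I-2: bb
⇒ B over [I-1,I-2,II-1,II-2,II-3]: 1 consistent
G/I-1 un ·: Gg
G/I-2 un ·: Gg
G/II-1 un I-1×I-2: GG|Gg
G/II-2 un I-1×I-2: GG|Gg
G/II-3 aff I-1×I-2: gg
⇒ G over [I-1,I-2,II-1,II-2,II-3]: 4 consistent
N/I-1 ? ·: NN|Nn|nn
N/I-2 un ·: NN|Nn
N/II-1 ? I-1×I-2: NN|Nn|nn
N/II-2 un I-1×I-2: NN|Nn
N/II-3 un I-1×I-2: NN|Nn
⇒ N over [I-1,I-2,II-1,II-2,II-3]: 32 consistent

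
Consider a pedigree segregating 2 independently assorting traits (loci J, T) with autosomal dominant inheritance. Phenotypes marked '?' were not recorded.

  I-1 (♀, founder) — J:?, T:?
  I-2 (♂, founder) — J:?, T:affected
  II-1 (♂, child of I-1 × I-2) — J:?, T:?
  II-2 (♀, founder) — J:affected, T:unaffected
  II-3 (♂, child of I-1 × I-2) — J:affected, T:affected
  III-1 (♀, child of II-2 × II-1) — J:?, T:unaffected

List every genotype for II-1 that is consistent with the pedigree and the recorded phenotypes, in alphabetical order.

II-1 ∈ {JJ Tt, JJ tt, Jj Tt, Jj tt, jj Tt, jj tt}

J/I-1 ? ·: jj|Jj|JJ
J/I-2 ? ·: jj|Jj|JJ
J/II-1 ? I-1×I-2: jj|Jj|JJ
J/II-2 aff ·: Jj|JJ
J/II-3 aff I-1×I-2: Jj|JJ
J/III-1 ? II-2×II-1: jj|Jj|JJ
⇒ J over [I-1,I-2,II-1,II-2,II-3,III-1]: 83 consistent
T/I-1 ? ·: tt|Tt|TT
T/I-2 aff ·: Tt|TT
T/II-1 ? I-1×I-2: tt|Tt
T/II-2 un ·: tt
T/II-3 aff I-1×I-2: Tt|TT
T/III-1 un II-2×II-1: tt
⇒ T over [I-1,I-2,II-1,II-2,II-3,III-1]: 11 consistent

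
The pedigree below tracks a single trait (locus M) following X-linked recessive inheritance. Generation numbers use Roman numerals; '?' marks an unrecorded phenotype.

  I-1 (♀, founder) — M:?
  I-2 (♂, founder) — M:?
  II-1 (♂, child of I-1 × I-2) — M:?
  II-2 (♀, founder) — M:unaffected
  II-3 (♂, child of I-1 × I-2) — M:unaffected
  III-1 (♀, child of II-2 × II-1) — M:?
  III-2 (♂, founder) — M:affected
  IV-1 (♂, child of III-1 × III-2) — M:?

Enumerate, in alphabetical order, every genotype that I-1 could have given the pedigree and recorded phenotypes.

I-1 ∈ {X^MX^M, X^MX^m}

M/I-1 ? ·: X^MX^M|X^MX^m
M/I-2 ? ·: X^MY|X^mY
M/II-1 ? I-1×I-2: X^MY|X^mY
M/II-2 un ·: X^MX^M|X^MX^m
M/II-3 un I-1×I-2: X^MY
M/III-1 ? II-2×II-1: X^MX^M|X^MX^m|X^mX^m
M/III-2 aff ·: X^mY
M/IV-1 ? III-1×III-2: X^MY|X^mY
⇒ M over [I-1,I-2,II-1,II-2,II-3,III-1,III-2,IV-1]: 26 consistent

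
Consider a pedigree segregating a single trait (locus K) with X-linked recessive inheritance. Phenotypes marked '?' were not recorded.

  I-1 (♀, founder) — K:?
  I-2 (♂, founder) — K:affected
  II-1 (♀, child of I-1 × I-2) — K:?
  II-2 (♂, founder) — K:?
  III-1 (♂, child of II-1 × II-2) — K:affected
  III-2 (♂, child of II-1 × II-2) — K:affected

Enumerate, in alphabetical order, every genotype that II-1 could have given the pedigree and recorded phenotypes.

K/I-1 ? ·: X^KX^K|X^KX^k|X^kX^k
K/I-2 aff ·: X^kY
K/II-1 ? I-1×I-2: X^KX^k|X^kX^k
K/II-2 ? ·: X^KY|X^kY
K/III-1 aff II-1×II-2: X^kY
K/III-2 aff II-1×II-2: X^kY
⇒ K over [I-1,I-2,II-1,II-2,III-1,III-2]: 8 consistent

II-1 ∈ {X^KX^k, X^kX^k}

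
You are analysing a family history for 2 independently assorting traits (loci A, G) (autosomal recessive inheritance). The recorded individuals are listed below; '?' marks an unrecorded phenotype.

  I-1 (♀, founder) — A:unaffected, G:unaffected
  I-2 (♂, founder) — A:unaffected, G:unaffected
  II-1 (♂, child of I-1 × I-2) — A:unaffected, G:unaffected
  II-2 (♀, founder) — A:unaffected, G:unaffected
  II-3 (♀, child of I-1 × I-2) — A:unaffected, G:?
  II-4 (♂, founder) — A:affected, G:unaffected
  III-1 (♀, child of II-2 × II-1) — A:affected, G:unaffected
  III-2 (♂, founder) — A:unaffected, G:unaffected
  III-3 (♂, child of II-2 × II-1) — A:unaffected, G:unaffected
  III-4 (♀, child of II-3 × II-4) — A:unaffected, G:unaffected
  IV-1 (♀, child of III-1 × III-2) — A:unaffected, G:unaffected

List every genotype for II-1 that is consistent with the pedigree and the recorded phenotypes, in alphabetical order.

II-1 ∈ {Aa GG, Aa Gg}

A/I-1 un ·: AA|Aa
A/I-2 un ·: AA|Aa
A/II-1 un I-1×I-2: Aa
A/II-2 un ·: Aa
A/II-3 un I-1×I-2: AA|Aa
A/II-4 aff ·: aa
A/III-1 aff II-2×II-1: aa
A/III-2 un ·: AA|Aa
A/III-3 un II-2×II-1: AA|Aa
A/III-4 un II-3×II-4: Aa
A/IV-1 un III-1×III-2: Aa
⇒ A over [I-1,I-2,II-1,II-2,II-3,II-4,III-1,III-2,III-3,III-4,IV-1]: 24 consistent
G/I-1 un ·: GG|Gg
G/I-2 un ·: GG|Gg
G/II-1 un I-1×I-2: GG|Gg
G/II-2 un ·: GG|Gg
G/II-3 ? I-1×I-2: GG|Gg|gg
G/II-4 un ·: GG|Gg
G/III-1 un II-2×II-1: GG|Gg
G/III-2 un ·: GG|Gg
G/III-3 un II-2×II-1: GG|Gg
G/III-4 un II-3×II-4: GG|Gg
G/IV-1 un III-1×III-2: GG|Gg
⇒ G over [I-1,I-2,II-1,II-2,II-3,II-4,III-1,III-2,III-3,III-4,IV-1]: 1086 consistent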